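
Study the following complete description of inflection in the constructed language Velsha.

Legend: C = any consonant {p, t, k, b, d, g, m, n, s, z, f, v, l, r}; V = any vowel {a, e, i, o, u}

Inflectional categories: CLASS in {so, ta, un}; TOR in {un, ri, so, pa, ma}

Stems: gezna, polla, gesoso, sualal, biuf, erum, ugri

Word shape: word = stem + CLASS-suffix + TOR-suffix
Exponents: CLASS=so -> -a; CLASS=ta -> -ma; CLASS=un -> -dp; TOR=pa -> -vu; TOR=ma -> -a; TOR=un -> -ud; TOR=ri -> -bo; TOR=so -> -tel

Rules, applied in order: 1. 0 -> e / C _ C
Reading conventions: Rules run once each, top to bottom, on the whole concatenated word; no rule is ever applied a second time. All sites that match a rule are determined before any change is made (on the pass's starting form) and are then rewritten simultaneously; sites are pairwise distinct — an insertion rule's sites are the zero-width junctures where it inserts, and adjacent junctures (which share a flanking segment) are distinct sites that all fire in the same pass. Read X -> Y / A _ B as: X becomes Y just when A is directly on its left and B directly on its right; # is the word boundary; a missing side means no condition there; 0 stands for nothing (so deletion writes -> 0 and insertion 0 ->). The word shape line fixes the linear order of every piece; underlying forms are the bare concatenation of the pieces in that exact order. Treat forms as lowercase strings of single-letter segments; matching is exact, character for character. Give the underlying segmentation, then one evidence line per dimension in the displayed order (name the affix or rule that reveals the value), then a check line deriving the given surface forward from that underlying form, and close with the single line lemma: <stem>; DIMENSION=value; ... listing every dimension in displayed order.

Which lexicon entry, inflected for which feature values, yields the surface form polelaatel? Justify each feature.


underlying: polla-a-tel
CLASS=so - signalled by the affix -a
TOR=so - signalled by the affix -tel
check: pollaatel -> polelaatel
lemma: polla; CLASS=so; TOR=so


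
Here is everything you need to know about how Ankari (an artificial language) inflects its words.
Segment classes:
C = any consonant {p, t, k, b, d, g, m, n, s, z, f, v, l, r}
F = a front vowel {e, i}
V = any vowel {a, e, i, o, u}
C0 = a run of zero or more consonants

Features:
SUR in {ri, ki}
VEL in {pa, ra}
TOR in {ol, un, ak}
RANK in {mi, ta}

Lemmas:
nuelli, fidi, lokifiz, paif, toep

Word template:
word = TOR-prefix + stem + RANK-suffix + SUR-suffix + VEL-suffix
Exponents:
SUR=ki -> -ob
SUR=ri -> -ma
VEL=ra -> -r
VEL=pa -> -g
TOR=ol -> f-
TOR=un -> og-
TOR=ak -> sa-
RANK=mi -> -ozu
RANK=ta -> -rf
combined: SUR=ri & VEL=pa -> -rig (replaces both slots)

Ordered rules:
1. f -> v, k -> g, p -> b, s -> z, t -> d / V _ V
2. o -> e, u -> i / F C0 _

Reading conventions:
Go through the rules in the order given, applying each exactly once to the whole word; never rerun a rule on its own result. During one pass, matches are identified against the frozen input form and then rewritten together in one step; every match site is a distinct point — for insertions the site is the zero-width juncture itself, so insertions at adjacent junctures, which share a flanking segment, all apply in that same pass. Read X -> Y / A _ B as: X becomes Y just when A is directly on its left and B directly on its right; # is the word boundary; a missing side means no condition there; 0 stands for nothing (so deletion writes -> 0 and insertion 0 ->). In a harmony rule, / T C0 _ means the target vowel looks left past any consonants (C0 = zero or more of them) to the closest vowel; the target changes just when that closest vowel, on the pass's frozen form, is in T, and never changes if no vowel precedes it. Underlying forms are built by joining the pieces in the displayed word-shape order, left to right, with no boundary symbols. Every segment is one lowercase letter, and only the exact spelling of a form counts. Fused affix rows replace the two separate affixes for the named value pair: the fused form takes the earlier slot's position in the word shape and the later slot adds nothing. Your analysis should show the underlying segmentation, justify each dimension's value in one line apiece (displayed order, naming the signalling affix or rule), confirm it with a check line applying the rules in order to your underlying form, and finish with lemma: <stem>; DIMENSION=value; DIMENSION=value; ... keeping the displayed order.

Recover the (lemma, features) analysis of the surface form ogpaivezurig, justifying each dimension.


underlying: og-paif-ozu-rig
SUR=ri - signalled by the combined affix row
VEL=pa - signalled by the combined affix row
TOR=un - signalled by the affix og-
RANK=mi - signalled by the affix -ozu
check: ogpaifozurig -> ogpaivozurig -> ogpaivezurig
lemma: paif; SUR=ri; VEL=pa; TOR=un; RANK=mi


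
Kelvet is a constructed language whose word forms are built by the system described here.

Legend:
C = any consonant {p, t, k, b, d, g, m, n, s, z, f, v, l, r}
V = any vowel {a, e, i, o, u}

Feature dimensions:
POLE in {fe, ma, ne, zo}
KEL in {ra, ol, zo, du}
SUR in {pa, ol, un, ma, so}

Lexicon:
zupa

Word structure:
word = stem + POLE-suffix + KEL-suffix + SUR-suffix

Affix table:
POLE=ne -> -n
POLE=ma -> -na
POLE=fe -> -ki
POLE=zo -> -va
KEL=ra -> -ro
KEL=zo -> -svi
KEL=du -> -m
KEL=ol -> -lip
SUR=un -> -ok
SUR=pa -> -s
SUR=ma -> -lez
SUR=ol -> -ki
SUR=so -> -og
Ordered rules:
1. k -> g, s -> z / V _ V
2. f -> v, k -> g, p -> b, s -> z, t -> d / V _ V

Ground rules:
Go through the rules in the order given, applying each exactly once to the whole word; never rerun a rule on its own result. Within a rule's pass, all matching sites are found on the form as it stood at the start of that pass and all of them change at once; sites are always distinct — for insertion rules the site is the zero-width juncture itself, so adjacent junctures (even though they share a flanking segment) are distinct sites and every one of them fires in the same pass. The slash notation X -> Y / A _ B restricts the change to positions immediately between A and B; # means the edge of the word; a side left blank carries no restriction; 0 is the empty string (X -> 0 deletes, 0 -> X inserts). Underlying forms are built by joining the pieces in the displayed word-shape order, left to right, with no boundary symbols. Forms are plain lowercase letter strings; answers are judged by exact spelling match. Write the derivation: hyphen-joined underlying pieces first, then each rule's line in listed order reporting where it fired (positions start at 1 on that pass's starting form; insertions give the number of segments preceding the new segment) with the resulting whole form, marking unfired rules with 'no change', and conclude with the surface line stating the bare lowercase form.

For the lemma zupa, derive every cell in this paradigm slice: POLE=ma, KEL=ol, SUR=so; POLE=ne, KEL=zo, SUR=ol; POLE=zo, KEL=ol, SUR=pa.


cell POLE=ma, KEL=ol, SUR=so:
underlying: zupa-na-lip-og
1. k -> g, s -> z / V _ V: no change
2. f -> v, k -> g, p -> b, s -> z, t -> d / V _ V: fires at position(s) 3, 9: zubanalibog
surface: zubanalibog

cell POLE=ne, KEL=zo, SUR=ol:
underlying: zupa-n-svi-ki
1. k -> g, s -> z / V _ V: fires at position(s) 9: zupansvigi
2. f -> v, k -> g, p -> b, s -> z, t -> d / V _ V: fires at position(s) 3: zubansvigi
surface: zubansvigi

cell POLE=zo, KEL=ol, SUR=pa:
underlying: zupa-va-lip-s
1. k -> g, s -> z / V _ V: no change
2. f -> v, k -> g, p -> b, s -> z, t -> d / V _ V: fires at position(s) 3: zubavalips
surface: zubavalips


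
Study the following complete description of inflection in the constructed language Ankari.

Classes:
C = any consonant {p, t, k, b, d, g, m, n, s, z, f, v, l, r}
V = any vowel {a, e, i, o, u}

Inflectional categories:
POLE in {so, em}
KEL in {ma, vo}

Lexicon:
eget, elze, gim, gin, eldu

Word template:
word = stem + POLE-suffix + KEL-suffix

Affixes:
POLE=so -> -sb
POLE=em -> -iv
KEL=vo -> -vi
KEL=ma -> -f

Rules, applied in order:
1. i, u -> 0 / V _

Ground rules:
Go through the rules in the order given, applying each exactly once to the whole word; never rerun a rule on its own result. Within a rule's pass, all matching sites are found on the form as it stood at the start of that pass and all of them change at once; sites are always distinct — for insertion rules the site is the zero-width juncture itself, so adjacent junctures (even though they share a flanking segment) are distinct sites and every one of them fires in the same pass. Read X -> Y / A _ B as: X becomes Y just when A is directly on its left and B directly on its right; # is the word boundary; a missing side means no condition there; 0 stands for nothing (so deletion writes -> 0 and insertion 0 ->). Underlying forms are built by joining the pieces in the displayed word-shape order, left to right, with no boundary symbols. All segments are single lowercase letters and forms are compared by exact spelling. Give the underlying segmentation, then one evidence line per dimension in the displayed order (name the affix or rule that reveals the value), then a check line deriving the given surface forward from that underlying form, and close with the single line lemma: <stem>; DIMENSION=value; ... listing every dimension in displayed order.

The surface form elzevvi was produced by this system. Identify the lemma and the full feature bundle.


underlying: elze-iv-vi
POLE=em - signalled by the affix -iv
KEL=vo - signalled by the affix -vi
check: elzeivvi -> elzevvi
lemma: elze; POLE=em; KEL=vo


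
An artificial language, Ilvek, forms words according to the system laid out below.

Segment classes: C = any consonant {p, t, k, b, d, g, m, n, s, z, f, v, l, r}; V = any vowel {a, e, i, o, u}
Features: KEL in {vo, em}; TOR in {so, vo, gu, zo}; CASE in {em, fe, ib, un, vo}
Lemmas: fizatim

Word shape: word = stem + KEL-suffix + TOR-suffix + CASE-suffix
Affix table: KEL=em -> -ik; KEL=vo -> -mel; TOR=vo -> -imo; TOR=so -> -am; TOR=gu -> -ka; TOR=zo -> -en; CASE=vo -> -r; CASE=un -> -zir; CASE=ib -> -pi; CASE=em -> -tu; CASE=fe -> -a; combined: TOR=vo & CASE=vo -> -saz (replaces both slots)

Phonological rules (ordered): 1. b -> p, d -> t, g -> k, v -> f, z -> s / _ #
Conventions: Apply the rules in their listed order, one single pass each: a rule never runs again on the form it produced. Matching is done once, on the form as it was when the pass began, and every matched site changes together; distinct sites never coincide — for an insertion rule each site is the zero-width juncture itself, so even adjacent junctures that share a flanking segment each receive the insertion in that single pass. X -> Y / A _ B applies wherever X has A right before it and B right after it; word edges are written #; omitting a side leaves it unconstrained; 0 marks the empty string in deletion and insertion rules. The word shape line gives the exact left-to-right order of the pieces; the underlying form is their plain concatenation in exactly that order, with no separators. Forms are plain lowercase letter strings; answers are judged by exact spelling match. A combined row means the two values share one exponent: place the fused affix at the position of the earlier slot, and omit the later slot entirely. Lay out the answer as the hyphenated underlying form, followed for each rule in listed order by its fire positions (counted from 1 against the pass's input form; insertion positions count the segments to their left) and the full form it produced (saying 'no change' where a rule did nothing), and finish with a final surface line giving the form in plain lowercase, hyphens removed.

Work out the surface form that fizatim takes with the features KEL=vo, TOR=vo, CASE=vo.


underlying: fizatim-mel-saz
1. b -> p, d -> t, g -> k, v -> f, z -> s / _ #: fires at position(s) 13: fizatimmelsas
surface: fizatimmelsas


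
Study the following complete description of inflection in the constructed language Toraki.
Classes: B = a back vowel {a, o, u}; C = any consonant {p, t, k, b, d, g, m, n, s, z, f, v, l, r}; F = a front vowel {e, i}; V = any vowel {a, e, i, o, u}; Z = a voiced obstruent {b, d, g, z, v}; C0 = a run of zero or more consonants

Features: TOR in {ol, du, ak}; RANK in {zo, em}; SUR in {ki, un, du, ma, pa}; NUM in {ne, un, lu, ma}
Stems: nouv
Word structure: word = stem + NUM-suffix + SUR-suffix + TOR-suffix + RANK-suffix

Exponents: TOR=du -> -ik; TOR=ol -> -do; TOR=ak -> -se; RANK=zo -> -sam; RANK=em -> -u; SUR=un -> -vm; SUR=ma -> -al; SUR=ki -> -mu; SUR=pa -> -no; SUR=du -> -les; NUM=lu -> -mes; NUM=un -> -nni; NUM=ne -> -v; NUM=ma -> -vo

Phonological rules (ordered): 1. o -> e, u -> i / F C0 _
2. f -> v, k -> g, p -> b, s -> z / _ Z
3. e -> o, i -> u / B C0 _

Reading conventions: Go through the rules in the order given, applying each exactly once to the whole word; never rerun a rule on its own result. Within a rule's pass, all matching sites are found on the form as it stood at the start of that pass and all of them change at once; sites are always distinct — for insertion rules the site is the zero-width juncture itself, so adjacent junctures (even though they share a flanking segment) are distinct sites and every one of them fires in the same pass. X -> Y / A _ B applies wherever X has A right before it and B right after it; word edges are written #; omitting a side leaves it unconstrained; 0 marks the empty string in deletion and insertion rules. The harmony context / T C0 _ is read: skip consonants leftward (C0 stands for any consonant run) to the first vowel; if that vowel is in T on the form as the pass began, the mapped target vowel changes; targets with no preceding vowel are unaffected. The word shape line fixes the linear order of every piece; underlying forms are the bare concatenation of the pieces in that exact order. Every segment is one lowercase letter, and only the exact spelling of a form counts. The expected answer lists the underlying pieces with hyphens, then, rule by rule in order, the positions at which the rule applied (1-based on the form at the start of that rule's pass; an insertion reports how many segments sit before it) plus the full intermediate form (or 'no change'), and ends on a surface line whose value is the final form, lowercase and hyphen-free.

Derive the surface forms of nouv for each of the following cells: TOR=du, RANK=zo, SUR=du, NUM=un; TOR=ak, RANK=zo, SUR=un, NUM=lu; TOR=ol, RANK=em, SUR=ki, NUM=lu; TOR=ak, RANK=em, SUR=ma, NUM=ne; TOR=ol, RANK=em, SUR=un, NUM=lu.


cell TOR=du, RANK=zo, SUR=du, NUM=un:
underlying: nouv-nni-les-ik-sam
1. o -> e, u -> i / F C0 _: no change
2. f -> v, k -> g, p -> b, s -> z / _ Z: no change
3. e -> o, i -> u / B C0 _: fires at position(s) 7: nouvnnulesiksam
surface: nouvnnulesiksam

cell TOR=ak, RANK=zo, SUR=un, NUM=lu:
underlying: nouv-mes-vm-se-sam
1. o -> e, u -> i / F C0 _: no change
2. f -> v, k -> g, p -> b, s -> z / _ Z: fires at position(s) 7: nouvmezvmsesam
3. e -> o, i -> u / B C0 _: fires at position(s) 6: nouvmozvmsesam
surface: nouvmozvmsesam

cell TOR=ol, RANK=em, SUR=ki, NUM=lu:
underlying: nouv-mes-mu-do-u
1. o -> e, u -> i / F C0 _: fires at position(s) 9: nouvmesmidou
2. f -> v, k -> g, p -> b, s -> z / _ Z: no change
3. e -> o, i -> u / B C0 _: fires at position(s) 6: nouvmosmidou
surface: nouvmosmidou

cell TOR=ak, RANK=em, SUR=ma, NUM=ne:
underlying: nouv-v-al-se-u
1. o -> e, u -> i / F C0 _: fires at position(s) 10: nouvvalsei
2. f -> v, k -> g, p -> b, s -> z / _ Z: no change
3. e -> o, i -> u / B C0 _: fires at position(s) 9: nouvvalsoi
surface: nouvvalsoi

cell TOR=ol, RANK=em, SUR=un, NUM=lu:
underlying: nouv-mes-vm-do-u
1. o -> e, u -> i / F C0 _: fires at position(s) 11: nouvmesvmdeu
2. f -> v, k -> g, p -> b, s -> z / _ Z: fires at position(s) 7: nouvmezvmdeu
3. e -> o, i -> u / B C0 _: fires at position(s) 6: nouvmozvmdeu
surface: nouvmozvmdeu


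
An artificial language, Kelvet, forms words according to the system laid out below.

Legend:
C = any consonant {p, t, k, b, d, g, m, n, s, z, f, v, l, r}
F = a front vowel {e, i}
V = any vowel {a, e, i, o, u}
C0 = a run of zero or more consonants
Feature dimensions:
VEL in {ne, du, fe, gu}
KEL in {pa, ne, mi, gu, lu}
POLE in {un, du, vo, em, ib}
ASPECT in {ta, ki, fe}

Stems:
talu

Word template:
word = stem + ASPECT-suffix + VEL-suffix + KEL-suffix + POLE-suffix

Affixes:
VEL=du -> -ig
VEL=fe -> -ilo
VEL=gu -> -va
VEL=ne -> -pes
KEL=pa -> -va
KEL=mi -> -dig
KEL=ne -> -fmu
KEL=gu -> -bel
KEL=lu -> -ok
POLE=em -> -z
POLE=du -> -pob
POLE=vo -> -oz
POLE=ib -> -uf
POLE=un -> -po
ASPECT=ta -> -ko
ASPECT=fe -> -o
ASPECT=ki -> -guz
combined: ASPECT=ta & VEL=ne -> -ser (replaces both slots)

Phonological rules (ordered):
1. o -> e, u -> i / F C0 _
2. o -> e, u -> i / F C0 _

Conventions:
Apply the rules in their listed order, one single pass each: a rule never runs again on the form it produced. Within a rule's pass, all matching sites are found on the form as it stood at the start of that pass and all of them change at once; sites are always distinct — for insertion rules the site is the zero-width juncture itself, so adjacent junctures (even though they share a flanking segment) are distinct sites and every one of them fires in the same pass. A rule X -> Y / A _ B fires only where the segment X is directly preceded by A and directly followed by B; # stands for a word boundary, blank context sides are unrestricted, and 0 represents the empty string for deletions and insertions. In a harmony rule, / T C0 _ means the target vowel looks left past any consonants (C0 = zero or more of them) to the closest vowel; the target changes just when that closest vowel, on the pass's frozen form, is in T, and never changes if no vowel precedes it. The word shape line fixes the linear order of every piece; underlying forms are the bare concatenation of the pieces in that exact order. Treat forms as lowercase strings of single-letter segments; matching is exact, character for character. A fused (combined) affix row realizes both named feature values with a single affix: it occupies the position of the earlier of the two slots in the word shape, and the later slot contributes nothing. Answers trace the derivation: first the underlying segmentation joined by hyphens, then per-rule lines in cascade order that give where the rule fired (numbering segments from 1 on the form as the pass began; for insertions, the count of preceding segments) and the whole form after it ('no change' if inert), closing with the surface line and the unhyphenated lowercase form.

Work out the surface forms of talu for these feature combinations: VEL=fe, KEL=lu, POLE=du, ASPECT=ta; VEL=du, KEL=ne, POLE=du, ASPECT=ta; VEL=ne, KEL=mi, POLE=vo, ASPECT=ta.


cell VEL=fe, KEL=lu, POLE=du, ASPECT=ta:
underlying: talu-ko-ilo-ok-pob
1. o -> e, u -> i / F C0 _: fires at position(s) 9: talukoileokpob
2. o -> e, u -> i / F C0 _: fires at position(s) 10: talukoileekpob
surface: talukoileekpob

cell VEL=du, KEL=ne, POLE=du, ASPECT=ta:
underlying: talu-ko-ig-fmu-pob
1. o -> e, u -> i / F C0 _: fires at position(s) 11: talukoigfmipob
2. o -> e, u -> i / F C0 _: fires at position(s) 13: talukoigfmipeb
surface: talukoigfmipeb

cell VEL=ne, KEL=mi, POLE=vo, ASPECT=ta:
underlying: talu-ser-dig-oz
1. o -> e, u -> i / F C0 _: fires at position(s) 11: taluserdigez
2. o -> e, u -> i / F C0 _: no change
surface: taluserdigez


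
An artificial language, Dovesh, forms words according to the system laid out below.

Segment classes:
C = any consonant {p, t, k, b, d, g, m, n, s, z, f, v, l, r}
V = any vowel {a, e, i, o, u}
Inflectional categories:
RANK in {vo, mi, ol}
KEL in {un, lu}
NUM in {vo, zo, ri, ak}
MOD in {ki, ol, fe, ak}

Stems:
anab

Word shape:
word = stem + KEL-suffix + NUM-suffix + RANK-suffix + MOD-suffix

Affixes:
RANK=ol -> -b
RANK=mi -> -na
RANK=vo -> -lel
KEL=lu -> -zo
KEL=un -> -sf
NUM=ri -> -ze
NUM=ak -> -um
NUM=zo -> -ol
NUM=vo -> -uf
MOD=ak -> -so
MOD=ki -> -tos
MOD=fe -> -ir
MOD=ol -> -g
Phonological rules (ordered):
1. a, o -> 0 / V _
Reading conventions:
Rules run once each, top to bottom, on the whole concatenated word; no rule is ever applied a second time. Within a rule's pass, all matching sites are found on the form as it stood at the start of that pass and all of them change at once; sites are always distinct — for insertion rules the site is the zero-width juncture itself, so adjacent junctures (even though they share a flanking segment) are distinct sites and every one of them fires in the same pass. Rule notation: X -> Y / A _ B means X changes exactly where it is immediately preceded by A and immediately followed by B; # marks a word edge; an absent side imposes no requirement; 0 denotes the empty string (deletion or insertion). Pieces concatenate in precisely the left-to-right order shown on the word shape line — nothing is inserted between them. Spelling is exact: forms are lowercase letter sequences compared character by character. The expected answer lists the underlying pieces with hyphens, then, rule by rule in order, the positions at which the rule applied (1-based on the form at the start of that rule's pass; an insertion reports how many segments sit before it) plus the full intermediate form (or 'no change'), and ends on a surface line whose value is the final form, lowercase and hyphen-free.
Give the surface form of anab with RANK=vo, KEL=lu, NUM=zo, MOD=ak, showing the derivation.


underlying: anab-zo-ol-lel-so
1. a, o -> 0 / V _: fires at position(s) 7: anabzollelso
surface: anabzollelso


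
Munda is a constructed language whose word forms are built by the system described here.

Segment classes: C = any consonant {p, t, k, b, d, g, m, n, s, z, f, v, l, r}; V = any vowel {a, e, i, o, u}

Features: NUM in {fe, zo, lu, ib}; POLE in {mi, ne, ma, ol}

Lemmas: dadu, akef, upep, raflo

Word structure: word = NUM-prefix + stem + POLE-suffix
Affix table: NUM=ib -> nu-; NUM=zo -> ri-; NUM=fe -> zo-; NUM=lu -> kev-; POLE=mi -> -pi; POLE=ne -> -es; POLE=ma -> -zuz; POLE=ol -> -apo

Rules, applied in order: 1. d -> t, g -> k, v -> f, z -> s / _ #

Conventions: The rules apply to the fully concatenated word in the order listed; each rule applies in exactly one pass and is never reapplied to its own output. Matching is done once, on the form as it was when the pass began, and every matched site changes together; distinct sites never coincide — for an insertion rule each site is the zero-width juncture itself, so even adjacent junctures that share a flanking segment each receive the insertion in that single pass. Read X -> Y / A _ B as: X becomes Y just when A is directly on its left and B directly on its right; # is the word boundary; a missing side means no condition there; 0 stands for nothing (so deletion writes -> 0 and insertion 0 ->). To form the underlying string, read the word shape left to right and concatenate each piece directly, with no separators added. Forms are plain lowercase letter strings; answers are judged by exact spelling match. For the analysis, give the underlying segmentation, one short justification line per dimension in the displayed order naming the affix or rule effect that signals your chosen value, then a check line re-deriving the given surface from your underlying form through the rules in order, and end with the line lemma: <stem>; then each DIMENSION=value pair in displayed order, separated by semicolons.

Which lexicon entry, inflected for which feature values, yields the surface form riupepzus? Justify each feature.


underlying: ri-upep-zuz
NUM=zo - signalled by the affix ri-
POLE=ma - signalled by the affix -zuz
check: riupepzuz -> riupepzus
lemma: upep; NUM=zo; POLE=ma


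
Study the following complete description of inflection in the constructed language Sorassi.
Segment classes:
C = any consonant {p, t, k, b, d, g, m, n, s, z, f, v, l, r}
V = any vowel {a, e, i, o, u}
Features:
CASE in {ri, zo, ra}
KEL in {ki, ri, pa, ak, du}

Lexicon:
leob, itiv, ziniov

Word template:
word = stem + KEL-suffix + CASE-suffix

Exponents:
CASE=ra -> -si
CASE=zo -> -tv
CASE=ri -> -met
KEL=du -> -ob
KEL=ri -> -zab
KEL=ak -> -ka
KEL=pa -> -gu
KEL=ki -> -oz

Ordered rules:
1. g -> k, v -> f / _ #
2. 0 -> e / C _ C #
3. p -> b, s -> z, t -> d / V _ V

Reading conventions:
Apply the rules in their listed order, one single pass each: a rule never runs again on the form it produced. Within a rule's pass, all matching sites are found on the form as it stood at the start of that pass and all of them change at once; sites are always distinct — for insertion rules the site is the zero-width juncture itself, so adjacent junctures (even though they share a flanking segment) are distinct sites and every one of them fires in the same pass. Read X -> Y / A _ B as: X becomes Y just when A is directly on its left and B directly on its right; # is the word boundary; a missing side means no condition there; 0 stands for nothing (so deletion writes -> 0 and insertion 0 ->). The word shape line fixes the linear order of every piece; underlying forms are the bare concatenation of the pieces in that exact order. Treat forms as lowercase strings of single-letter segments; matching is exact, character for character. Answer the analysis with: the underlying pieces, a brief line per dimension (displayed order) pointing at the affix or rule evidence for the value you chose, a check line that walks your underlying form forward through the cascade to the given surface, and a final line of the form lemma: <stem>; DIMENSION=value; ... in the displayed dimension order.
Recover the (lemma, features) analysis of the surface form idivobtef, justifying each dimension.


underlying: itiv-ob-tv
CASE=zo - signalled by the affix -tv
KEL=du - signalled by the affix -ob
check: itivobtv -> itivobtf -> itivobtef -> idivobtef
lemma: itiv; CASE=zo; KEL=du


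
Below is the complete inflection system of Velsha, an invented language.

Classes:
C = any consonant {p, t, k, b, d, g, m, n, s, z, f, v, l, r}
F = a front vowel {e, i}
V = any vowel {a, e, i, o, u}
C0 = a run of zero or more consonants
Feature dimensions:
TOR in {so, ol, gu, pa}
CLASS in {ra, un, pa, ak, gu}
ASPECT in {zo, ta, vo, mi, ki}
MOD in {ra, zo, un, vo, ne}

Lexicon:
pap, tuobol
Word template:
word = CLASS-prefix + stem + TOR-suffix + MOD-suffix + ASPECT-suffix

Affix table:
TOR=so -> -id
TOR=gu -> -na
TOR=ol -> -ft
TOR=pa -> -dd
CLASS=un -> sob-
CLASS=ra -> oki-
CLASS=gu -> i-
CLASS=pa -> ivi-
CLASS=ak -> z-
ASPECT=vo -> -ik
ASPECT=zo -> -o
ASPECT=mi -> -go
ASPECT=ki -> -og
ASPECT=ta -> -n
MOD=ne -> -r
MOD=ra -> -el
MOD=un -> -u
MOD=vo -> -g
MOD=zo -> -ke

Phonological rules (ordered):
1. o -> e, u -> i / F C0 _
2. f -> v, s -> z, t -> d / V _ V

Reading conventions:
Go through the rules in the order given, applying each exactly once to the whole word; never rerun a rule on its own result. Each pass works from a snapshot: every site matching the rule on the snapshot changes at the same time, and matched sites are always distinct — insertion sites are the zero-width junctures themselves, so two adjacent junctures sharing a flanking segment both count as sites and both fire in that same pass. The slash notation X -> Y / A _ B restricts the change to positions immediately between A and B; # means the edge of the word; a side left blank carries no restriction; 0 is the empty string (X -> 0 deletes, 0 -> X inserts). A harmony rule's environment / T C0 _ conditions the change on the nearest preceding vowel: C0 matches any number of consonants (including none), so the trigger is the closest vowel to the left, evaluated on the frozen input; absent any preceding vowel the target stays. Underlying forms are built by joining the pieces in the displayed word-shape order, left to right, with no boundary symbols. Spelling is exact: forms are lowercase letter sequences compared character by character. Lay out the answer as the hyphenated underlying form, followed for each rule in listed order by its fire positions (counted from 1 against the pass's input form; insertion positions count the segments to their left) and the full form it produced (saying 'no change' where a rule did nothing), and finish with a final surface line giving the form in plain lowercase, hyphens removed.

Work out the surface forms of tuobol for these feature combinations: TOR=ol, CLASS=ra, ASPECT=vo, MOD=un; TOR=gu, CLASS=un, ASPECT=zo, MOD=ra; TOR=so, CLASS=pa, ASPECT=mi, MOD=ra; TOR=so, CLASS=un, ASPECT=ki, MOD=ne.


cell TOR=ol, CLASS=ra, ASPECT=vo, MOD=un:
underlying: oki-tuobol-ft-u-ik
1. o -> e, u -> i / F C0 _: fires at position(s) 5: okitiobolftuik
2. f -> v, s -> z, t -> d / V _ V: fires at position(s) 4: okidiobolftuik
surface: okidiobolftuik

cell TOR=gu, CLASS=un, ASPECT=zo, MOD=ra:
underlying: sob-tuobol-na-el-o
1. o -> e, u -> i / F C0 _: fires at position(s) 14: sobtuobolnaele
2. f -> v, s -> z, t -> d / V _ V: no change
surface: sobtuobolnaele

cell TOR=so, CLASS=pa, ASPECT=mi, MOD=ra:
underlying: ivi-tuobol-id-el-go
1. o -> e, u -> i / F C0 _: fires at position(s) 5, 15: ivitiobolidelge
2. f -> v, s -> z, t -> d / V _ V: fires at position(s) 4: ividiobolidelge
surface: ividiobolidelge

cell TOR=so, CLASS=un, ASPECT=ki, MOD=ne:
underlying: sob-tuobol-id-r-og
1. o -> e, u -> i / F C0 _: fires at position(s) 13: sobtuobolidreg
2. f -> v, s -> z, t -> d / V _ V: no change
surface: sobtuobolidreg


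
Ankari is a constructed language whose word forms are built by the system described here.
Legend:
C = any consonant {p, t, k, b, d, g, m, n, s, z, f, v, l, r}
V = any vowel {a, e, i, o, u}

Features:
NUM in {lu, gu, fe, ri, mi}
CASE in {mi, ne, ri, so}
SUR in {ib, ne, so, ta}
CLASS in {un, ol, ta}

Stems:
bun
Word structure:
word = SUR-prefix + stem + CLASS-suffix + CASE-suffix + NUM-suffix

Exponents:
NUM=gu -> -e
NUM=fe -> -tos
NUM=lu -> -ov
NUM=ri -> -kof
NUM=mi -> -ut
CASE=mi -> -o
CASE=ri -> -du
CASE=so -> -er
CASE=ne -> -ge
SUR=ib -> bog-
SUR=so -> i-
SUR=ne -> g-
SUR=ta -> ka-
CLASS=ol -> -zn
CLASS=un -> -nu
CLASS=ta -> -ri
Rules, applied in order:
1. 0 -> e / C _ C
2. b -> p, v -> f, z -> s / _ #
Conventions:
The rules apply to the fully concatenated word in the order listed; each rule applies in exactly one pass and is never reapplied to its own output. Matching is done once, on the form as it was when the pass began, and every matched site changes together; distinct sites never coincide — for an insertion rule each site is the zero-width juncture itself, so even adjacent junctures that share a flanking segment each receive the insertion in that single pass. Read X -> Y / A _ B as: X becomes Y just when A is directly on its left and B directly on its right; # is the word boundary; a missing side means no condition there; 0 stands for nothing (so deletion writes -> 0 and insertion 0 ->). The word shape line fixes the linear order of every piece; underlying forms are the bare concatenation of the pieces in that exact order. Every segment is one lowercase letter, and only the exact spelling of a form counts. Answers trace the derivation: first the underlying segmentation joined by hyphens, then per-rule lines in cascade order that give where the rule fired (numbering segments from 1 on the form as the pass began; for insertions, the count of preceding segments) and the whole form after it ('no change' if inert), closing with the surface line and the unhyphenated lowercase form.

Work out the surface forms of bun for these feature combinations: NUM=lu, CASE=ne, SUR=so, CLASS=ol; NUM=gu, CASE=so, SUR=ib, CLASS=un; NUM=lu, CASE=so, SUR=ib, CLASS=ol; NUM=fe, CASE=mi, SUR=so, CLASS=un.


cell NUM=lu, CASE=ne, SUR=so, CLASS=ol:
underlying: i-bun-zn-ge-ov
1. 0 -> e / C _ C: inserts after position(s) 4, 5, 6: ibunezenegeov
2. b -> p, v -> f, z -> s / _ #: fires at position(s) 13: ibunezenegeof
surface: ibunezenegeof

cell NUM=gu, CASE=so, SUR=ib, CLASS=un:
underlying: bog-bun-nu-er-e
1. 0 -> e / C _ C: inserts after position(s) 3, 6: bogebunenuere
2. b -> p, v -> f, z -> s / _ #: no change
surface: bogebunenuere

cell NUM=lu, CASE=so, SUR=ib, CLASS=ol:
underlying: bog-bun-zn-er-ov
1. 0 -> e / C _ C: inserts after position(s) 3, 6, 7: bogebunezenerov
2. b -> p, v -> f, z -> s / _ #: fires at position(s) 15: bogebunezenerof
surface: bogebunezenerof

cell NUM=fe, CASE=mi, SUR=so, CLASS=un:
underlying: i-bun-nu-o-tos
1. 0 -> e / C _ C: inserts after position(s) 4: ibunenuotos
2. b -> p, v -> f, z -> s / _ #: no change
surface: ibunenuotos


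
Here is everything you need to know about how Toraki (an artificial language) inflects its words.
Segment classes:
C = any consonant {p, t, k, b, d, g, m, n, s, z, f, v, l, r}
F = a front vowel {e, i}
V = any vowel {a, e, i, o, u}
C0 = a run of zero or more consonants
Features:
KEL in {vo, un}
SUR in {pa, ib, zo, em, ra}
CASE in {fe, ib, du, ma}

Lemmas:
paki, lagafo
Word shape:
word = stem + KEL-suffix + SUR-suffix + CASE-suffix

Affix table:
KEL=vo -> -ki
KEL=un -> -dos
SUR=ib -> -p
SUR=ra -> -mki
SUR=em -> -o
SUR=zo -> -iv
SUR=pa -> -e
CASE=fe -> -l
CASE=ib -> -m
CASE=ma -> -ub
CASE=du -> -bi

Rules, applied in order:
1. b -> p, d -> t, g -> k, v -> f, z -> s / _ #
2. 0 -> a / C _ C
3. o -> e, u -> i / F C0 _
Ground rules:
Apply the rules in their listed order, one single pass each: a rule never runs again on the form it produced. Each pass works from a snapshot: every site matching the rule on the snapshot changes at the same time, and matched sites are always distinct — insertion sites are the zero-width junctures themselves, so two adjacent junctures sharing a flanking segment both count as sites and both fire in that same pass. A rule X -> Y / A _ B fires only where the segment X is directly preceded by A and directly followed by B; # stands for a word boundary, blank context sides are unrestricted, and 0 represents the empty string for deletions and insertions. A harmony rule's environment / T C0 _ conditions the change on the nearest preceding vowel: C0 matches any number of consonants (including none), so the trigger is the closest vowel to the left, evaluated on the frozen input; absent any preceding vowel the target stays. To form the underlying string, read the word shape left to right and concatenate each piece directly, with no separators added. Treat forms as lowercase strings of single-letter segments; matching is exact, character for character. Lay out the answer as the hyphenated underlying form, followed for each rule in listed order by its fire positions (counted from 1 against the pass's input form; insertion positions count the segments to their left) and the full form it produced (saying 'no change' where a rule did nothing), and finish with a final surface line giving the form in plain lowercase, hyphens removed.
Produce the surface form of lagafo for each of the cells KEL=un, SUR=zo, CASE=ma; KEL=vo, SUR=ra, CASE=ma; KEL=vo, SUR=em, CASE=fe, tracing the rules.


cell KEL=un, SUR=zo, CASE=ma:
underlying: lagafo-dos-iv-ub
1. b -> p, d -> t, g -> k, v -> f, z -> s / _ #: fires at position(s) 13: lagafodosivup
2. 0 -> a / C _ C: no change
3. o -> e, u -> i / F C0 _: fires at position(s) 12: lagafodosivip
surface: lagafodosivip

cell KEL=vo, SUR=ra, CASE=ma:
underlying: lagafo-ki-mki-ub
1. b -> p, d -> t, g -> k, v -> f, z -> s / _ #: fires at position(s) 13: lagafokimkiup
2. 0 -> a / C _ C: inserts after position(s) 9: lagafokimakiup
3. o -> e, u -> i / F C0 _: fires at position(s) 13: lagafokimakiip
surface: lagafokimakiip

cell KEL=vo, SUR=em, CASE=fe:
underlying: lagafo-ki-o-l
1. b -> p, d -> t, g -> k, v -> f, z -> s / _ #: no change
2. 0 -> a / C _ C: no change
3. o -> e, u -> i / F C0 _: fires at position(s) 9: lagafokiel
surface: lagafokiel


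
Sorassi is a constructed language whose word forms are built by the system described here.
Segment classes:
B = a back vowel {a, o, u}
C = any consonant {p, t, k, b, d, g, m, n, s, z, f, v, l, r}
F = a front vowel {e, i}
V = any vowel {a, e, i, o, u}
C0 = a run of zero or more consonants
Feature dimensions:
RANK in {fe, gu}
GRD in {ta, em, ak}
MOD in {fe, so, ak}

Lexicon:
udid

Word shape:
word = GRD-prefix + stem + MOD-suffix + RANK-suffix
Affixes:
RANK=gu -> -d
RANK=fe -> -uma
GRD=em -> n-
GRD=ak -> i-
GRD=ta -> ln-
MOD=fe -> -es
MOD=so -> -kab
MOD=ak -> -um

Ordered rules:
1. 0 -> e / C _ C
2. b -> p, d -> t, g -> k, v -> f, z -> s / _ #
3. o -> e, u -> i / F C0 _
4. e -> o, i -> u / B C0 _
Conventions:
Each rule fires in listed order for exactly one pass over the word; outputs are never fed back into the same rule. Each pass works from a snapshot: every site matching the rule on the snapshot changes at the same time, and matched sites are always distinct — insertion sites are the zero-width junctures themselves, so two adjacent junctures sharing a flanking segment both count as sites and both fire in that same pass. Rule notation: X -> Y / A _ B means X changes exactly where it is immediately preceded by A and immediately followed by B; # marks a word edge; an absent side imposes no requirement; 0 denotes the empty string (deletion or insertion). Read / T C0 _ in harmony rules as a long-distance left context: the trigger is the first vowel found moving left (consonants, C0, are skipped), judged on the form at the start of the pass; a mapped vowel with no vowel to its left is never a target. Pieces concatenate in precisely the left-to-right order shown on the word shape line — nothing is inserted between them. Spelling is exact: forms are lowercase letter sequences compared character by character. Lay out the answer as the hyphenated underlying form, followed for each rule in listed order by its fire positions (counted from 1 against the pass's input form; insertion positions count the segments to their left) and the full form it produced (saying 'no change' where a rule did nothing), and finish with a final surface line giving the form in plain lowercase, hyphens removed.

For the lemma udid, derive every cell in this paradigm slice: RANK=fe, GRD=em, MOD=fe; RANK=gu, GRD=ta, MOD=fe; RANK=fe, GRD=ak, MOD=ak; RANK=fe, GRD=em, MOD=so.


cell RANK=fe, GRD=em, MOD=fe:
underlying: n-udid-es-uma
1. 0 -> e / C _ C: no change
2. b -> p, d -> t, g -> k, v -> f, z -> s / _ #: no change
3. o -> e, u -> i / F C0 _: fires at position(s) 8: nudidesima
4. e -> o, i -> u / B C0 _: fires at position(s) 4: nududesima
surface: nududesima

cell RANK=gu, GRD=ta, MOD=fe:
underlying: ln-udid-es-d
1. 0 -> e / C _ C: inserts after position(s) 1, 8: lenudidesed
2. b -> p, d -> t, g -> k, v -> f, z -> s / _ #: fires at position(s) 11: lenudideset
3. o -> e, u -> i / F C0 _: fires at position(s) 4: lenidideset
4. e -> o, i -> u / B C0 _: no change
surface: lenidideset

cell RANK=fe, GRD=ak, MOD=ak:
underlying: i-udid-um-uma
1. 0 -> e / C _ C: no change
2. b -> p, d -> t, g -> k, v -> f, z -> s / _ #: no change
3. o -> e, u -> i / F C0 _: fires at position(s) 2, 6: iididimuma
4. e -> o, i -> u / B C0 _: no change
surface: iididimuma

cell RANK=fe, GRD=em, MOD=so:
underlying: n-udid-kab-uma
1. 0 -> e / C _ C: inserts after position(s) 5: nudidekabuma
2. b -> p, d -> t, g -> k, v -> f, z -> s / _ #: no change
3. o -> e, u -> i / F C0 _: no change
4. e -> o, i -> u / B C0 _: fires at position(s) 4: nududekabuma
surface: nududekabuma


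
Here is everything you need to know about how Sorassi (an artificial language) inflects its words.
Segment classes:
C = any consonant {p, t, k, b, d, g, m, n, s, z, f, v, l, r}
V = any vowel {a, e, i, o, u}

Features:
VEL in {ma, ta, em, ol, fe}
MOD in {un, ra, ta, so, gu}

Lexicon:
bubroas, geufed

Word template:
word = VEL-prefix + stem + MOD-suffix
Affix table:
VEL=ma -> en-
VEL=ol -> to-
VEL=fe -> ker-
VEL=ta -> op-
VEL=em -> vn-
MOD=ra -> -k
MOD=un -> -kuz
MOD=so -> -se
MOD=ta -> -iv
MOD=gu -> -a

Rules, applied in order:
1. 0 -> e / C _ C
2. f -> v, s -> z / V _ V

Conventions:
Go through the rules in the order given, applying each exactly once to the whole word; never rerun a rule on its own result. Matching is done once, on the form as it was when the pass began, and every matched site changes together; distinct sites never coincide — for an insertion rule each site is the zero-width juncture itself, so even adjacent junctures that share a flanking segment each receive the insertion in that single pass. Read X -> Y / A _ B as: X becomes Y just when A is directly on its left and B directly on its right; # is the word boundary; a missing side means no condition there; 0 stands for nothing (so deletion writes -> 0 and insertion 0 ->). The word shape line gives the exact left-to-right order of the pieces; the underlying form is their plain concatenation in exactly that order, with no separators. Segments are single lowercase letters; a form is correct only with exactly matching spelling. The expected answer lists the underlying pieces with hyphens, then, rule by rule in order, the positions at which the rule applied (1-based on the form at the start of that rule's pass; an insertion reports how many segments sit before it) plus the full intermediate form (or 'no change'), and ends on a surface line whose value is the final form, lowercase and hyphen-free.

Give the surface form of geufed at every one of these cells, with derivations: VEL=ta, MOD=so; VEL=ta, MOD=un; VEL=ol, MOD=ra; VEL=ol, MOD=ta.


cell VEL=ta, MOD=so:
underlying: op-geufed-se
1. 0 -> e / C _ C: inserts after position(s) 2, 8: opegeufedese
2. f -> v, s -> z / V _ V: fires at position(s) 7, 11: opegeuvedeze
surface: opegeuvedeze

cell VEL=ta, MOD=un:
underlying: op-geufed-kuz
1. 0 -> e / C _ C: inserts after position(s) 2, 8: opegeufedekuz
2. f -> v, s -> z / V _ V: fires at position(s) 7: opegeuvedekuz
surface: opegeuvedekuz

cell VEL=ol, MOD=ra:
underlying: to-geufed-k
1. 0 -> e / C _ C: inserts after position(s) 8: togeufedek
2. f -> v, s -> z / V _ V: fires at position(s) 6: togeuvedek
surface: togeuvedek

cell VEL=ol, MOD=ta:
underlying: to-geufed-iv
1. 0 -> e / C _ C: no change
2. f -> v, s -> z / V _ V: fires at position(s) 6: togeuvediv
surface: togeuvediv
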